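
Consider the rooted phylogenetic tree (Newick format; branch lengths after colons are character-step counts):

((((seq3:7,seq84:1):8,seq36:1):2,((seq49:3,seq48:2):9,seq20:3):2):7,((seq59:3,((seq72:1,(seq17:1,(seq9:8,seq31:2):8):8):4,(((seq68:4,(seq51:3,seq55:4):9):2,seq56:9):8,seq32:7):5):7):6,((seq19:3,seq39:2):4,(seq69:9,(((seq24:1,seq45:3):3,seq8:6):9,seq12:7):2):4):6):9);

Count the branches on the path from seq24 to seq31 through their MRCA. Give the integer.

12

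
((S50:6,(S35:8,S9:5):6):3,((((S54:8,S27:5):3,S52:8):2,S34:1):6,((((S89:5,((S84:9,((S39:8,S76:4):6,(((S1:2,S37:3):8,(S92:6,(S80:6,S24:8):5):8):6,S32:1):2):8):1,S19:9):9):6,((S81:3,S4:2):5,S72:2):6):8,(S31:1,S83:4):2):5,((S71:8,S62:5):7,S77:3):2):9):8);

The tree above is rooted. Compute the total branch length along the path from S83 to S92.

The path runs S83 → … → MRCA → … → S92; the MRCA is the node subtending (((S89,((S84,((S39,S76),(((S1,S37),(S92,(S80,S24))),S32))),S19)),((S81,S4),S72)),(S31,S83)).
Branch lengths along that path: 4 + 2 + 8 + 6 + 9 + 1 + 8 + 2 + 6 + 8 + 6 = 60.

60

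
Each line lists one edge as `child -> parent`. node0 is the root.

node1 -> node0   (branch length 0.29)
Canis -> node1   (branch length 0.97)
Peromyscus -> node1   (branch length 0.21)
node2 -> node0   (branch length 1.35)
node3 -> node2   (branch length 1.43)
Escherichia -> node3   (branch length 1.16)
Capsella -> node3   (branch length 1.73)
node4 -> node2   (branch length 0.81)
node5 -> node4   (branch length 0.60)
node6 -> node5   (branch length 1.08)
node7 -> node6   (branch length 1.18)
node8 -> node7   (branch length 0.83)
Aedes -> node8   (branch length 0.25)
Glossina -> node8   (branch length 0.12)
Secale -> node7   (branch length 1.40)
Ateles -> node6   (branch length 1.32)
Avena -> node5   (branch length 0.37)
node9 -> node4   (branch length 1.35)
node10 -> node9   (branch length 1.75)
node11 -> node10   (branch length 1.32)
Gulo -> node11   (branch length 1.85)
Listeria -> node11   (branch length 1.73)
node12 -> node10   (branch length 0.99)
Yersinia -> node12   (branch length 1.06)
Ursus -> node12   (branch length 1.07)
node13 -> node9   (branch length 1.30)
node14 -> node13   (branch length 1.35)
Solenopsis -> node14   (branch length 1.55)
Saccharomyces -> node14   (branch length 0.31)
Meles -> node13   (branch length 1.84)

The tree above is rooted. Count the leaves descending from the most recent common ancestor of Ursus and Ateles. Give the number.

The MRCA of Ursus and Ateles is the node subtending (((((Aedes,Glossina),Secale),Ateles),Avena),(((Gulo,Listeria),(Yersinia,Ursus)),((Solenopsis,Saccharomyces),Meles))).
That clade contains 12 terminal taxa: Aedes, Ateles, Avena, Glossina, Gulo, Listeria, Meles, Saccharomyces, Secale, Solenopsis, Ursus, Yersinia.

12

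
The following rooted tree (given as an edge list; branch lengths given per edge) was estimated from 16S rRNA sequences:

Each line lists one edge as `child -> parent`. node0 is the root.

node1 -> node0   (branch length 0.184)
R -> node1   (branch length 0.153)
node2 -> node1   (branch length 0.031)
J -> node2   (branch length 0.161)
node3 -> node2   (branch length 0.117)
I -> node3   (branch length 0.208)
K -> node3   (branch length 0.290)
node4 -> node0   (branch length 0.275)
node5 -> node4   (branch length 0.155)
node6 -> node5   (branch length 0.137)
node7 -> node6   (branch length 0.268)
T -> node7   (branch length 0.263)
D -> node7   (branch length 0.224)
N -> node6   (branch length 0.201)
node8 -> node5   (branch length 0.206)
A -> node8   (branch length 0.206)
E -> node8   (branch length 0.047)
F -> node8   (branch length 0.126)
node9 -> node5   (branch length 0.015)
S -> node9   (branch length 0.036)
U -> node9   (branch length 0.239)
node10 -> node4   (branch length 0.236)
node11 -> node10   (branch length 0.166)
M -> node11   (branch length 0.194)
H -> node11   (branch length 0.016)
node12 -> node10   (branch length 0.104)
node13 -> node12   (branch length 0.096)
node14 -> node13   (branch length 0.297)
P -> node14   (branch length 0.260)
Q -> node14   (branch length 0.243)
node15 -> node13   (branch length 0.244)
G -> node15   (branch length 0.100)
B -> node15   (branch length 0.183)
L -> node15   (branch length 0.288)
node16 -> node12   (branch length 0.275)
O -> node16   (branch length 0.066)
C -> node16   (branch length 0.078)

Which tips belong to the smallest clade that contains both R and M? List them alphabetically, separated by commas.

Tracing R: it sits inside (R,(J,(I,K))).
Tracing M: it sits inside (M,H).
The smallest clade enclosing both is the whole tree (their MRCA is the root), so the answer is all 21 tips in alphabetical order.

A, B, C, D, E, F, G, H, I, J, K, L, M, N, O, P, Q, R, S, T, U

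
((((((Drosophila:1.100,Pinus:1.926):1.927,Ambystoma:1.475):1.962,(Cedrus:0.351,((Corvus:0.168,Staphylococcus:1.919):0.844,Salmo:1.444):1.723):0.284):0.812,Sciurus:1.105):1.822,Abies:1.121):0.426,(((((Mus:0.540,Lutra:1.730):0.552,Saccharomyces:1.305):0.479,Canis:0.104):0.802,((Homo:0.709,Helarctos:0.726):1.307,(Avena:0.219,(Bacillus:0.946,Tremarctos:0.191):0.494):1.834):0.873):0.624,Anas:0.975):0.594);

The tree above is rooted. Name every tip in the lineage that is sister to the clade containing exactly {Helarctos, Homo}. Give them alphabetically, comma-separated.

Avena, Bacillus, Tremarctos

The clade containing exactly {Helarctos, Homo} attaches to the tree at the node subtending ((Homo,Helarctos),(Avena,(Bacillus,Tremarctos))).
The other lineage descending from that same node — the sister group — is (Avena,(Bacillus,Tremarctos)); its 3 tips in alphabetical order are the answer.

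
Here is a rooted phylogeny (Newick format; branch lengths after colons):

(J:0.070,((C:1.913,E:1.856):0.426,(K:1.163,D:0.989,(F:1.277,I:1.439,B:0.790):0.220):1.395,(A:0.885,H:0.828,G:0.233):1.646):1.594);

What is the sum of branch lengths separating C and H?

4.813

The path runs C → … → MRCA → … → H; the MRCA is the node subtending ((C,E),(K,D,(F,I,B)),(A,H,G)).
Branch lengths along that path: 1.913 + 0.426 + 1.646 + 0.828 = 4.813.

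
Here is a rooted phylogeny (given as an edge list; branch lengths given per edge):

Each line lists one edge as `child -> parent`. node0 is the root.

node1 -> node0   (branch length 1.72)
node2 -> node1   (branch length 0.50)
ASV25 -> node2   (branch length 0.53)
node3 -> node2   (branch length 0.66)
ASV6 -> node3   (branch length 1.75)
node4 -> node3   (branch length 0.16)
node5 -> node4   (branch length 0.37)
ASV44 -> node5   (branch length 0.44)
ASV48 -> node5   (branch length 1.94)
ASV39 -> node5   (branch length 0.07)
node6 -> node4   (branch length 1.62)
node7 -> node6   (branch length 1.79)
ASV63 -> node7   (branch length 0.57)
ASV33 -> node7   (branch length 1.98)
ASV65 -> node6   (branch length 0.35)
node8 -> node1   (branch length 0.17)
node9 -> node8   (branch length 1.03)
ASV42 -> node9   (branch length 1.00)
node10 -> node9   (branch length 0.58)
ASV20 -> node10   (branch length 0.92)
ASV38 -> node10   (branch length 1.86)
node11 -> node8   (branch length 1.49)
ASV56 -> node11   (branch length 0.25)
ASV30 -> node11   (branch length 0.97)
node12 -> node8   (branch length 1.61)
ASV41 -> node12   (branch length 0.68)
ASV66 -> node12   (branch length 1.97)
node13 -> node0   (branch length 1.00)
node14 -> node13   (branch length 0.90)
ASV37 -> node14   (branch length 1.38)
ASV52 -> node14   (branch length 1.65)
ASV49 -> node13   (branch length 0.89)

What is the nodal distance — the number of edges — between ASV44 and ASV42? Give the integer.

8

The MRCA of ASV44 and ASV42 is the node subtending ((ASV25,(ASV6,((ASV44,ASV48,ASV39),((ASV63,ASV33),ASV65)))),((ASV42,(ASV20,ASV38)),(ASV56,ASV30),(ASV41,ASV66))).
From ASV44 up to that node: 5 branches. From ASV42 up to the same node: 3 branches. Total: 5 + 3 = 8.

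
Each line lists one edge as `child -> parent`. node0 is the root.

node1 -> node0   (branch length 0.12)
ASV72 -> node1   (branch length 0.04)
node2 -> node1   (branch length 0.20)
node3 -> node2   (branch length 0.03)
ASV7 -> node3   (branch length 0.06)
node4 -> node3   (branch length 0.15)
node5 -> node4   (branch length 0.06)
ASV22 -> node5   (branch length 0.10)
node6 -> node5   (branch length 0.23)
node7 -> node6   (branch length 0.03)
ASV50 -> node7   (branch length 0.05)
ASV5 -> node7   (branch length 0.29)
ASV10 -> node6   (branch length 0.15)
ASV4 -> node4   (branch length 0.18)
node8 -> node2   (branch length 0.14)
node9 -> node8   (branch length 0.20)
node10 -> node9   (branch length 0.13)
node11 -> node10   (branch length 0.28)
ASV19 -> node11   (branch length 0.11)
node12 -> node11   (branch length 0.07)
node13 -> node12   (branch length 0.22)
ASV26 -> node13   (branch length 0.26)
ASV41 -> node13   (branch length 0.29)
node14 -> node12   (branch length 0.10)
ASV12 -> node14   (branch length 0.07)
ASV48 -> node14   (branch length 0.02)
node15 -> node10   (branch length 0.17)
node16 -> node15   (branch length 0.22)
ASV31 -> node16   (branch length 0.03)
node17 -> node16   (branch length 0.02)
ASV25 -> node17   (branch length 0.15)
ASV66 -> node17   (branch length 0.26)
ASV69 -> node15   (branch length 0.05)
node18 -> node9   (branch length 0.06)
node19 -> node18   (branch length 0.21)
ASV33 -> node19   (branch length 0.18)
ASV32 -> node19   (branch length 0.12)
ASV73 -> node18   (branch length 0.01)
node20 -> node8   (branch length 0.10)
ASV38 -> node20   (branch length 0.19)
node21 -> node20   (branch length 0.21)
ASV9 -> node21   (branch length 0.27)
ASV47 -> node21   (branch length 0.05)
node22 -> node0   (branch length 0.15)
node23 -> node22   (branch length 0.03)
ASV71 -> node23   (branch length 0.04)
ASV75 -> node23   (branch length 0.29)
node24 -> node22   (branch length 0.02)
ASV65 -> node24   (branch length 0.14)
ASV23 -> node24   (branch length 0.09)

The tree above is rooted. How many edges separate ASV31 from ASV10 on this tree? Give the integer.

The MRCA of ASV31 and ASV10 is the node subtending ((ASV7,((ASV22,((ASV50,ASV5),ASV10)),ASV4)),((((ASV19,((ASV26,ASV41),(ASV12,ASV48))),((ASV31,(ASV25,ASV66)),ASV69)),((ASV33,ASV32),ASV73)),(ASV38,(ASV9,ASV47)))).
From ASV31 up to that node: 6 branches. From ASV10 up to the same node: 5 branches. Total: 6 + 5 = 11.

11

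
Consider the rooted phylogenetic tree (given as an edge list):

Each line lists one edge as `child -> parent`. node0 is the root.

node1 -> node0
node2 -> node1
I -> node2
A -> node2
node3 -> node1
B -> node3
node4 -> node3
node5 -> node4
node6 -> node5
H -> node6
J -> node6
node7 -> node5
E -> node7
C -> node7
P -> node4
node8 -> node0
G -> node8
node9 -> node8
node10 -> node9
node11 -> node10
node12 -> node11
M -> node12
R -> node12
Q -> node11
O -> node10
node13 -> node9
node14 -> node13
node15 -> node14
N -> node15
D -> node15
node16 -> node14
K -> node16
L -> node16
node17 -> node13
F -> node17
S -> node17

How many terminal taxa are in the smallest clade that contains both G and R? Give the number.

The MRCA of G and R is the node subtending (G,((((M,R),Q),O),(((N,D),(K,L)),(F,S)))).
That clade contains 11 terminal taxa: D, F, G, K, L, M, N, O, Q, R, S.

11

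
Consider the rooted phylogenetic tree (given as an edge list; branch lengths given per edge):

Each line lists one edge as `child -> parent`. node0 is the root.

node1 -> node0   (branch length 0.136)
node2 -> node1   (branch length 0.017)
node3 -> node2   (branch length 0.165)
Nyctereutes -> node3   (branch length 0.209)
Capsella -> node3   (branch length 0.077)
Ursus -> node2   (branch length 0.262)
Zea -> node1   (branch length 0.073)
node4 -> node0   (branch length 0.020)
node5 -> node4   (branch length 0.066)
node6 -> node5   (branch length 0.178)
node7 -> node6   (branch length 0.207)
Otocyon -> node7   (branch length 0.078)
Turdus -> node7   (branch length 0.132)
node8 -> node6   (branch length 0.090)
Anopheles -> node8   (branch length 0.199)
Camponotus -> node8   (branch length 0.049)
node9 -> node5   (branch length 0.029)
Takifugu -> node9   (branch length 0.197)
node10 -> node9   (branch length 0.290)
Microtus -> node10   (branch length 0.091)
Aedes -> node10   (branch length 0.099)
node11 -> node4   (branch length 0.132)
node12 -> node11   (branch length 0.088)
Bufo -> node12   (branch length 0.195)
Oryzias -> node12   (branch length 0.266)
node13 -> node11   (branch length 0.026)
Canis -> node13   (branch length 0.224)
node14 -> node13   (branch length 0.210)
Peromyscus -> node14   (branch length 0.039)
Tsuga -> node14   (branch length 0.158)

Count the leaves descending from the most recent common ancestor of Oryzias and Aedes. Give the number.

12

The MRCA of Oryzias and Aedes is the node subtending ((((Otocyon,Turdus),(Anopheles,Camponotus)),(Takifugu,(Microtus,Aedes))),((Bufo,Oryzias),(Canis,(Peromyscus,Tsuga)))).
That clade contains 12 terminal taxa: Aedes, Anopheles, Bufo, Camponotus, Canis, Microtus, Oryzias, Otocyon, Peromyscus, Takifugu, Tsuga, Turdus.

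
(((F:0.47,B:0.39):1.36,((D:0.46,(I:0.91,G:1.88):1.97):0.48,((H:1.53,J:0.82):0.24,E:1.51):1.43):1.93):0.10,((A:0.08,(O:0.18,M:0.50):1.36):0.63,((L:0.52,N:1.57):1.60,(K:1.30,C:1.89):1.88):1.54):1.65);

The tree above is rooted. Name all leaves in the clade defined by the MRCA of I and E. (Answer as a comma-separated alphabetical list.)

D, E, G, H, I, J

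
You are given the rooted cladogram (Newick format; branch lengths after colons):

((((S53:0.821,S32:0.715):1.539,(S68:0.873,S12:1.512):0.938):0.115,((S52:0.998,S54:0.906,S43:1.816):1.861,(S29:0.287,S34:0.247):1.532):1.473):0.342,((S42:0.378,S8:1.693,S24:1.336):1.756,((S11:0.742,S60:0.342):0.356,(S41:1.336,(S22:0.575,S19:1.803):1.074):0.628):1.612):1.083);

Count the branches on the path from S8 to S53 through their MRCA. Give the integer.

7

The MRCA of S8 and S53 is the root of the tree.
From S8 up to that node: 3 branches. From S53 up to the same node: 4 branches. Total: 3 + 4 = 7.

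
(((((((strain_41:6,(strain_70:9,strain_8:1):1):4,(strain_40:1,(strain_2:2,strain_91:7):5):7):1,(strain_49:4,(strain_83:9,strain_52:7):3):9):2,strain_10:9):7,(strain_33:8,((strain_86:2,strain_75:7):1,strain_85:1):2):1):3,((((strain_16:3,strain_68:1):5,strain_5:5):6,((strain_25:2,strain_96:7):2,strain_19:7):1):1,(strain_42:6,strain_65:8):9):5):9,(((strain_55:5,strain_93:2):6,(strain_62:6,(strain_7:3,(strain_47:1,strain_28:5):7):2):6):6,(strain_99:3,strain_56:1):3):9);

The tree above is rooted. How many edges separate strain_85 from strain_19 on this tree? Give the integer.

The MRCA of strain_85 and strain_19 is the node subtending ((((((strain_41,(strain_70,strain_8)),(strain_40,(strain_2,strain_91))),(strain_49,(strain_83,strain_52))),strain_10),(strain_33,((strain_86,strain_75),strain_85))),((((strain_16,strain_68),strain_5),((strain_25,strain_96),strain_19)),(strain_42,strain_65))).
From strain_85 up to that node: 4 branches. From strain_19 up to the same node: 4 branches. Total: 4 + 4 = 8.

8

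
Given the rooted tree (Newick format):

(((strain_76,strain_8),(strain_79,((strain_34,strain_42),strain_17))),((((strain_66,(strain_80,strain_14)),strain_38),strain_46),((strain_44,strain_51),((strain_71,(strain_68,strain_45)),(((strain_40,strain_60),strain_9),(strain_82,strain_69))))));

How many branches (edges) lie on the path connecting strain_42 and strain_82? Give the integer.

The MRCA of strain_42 and strain_82 is the root of the tree.
From strain_42 up to that node: 5 branches. From strain_82 up to the same node: 6 branches. Total: 5 + 6 = 11.

11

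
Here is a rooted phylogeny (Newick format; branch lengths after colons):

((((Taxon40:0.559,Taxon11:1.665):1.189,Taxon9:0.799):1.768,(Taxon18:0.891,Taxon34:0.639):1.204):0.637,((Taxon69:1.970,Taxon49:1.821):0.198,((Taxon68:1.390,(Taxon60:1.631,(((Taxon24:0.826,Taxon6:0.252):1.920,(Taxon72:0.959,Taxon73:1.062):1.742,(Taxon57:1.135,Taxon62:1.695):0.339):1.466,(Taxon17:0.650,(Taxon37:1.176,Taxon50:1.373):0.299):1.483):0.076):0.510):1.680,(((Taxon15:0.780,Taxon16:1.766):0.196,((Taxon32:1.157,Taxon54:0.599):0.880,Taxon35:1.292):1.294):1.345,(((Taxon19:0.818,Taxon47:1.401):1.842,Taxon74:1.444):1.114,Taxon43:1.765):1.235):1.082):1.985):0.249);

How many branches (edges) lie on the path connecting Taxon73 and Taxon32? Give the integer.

11

The MRCA of Taxon73 and Taxon32 is the node subtending ((Taxon68,(Taxon60,(((Taxon24,Taxon6),(Taxon72,Taxon73),(Taxon57,Taxon62)),(Taxon17,(Taxon37,Taxon50))))),(((Taxon15,Taxon16),((Taxon32,Taxon54),Taxon35)),(((Taxon19,Taxon47),Taxon74),Taxon43))).
From Taxon73 up to that node: 6 branches. From Taxon32 up to the same node: 5 branches. Total: 6 + 5 = 11.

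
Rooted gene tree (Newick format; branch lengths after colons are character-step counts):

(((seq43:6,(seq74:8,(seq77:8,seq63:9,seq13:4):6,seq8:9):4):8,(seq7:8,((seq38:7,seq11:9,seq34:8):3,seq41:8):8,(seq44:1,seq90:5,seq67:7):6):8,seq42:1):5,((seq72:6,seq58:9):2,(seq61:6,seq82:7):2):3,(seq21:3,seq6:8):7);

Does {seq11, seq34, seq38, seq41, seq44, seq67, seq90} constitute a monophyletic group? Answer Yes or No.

The MRCA of the listed taxa subtends (seq7,((seq38,seq11,seq34),seq41),(seq44,seq90,seq67)).
That clade also contains seq7, which is not in the proposed group, so the group is not monophyletic.

No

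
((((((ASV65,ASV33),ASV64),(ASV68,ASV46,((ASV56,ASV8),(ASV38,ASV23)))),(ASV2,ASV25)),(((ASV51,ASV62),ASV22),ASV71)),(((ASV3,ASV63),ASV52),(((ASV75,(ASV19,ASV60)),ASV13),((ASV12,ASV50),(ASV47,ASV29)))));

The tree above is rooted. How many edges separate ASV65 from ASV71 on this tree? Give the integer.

7

The MRCA of ASV65 and ASV71 is the node subtending (((((ASV65,ASV33),ASV64),(ASV68,ASV46,((ASV56,ASV8),(ASV38,ASV23)))),(ASV2,ASV25)),(((ASV51,ASV62),ASV22),ASV71)).
From ASV65 up to that node: 5 branches. From ASV71 up to the same node: 2 branches. Total: 5 + 2 = 7.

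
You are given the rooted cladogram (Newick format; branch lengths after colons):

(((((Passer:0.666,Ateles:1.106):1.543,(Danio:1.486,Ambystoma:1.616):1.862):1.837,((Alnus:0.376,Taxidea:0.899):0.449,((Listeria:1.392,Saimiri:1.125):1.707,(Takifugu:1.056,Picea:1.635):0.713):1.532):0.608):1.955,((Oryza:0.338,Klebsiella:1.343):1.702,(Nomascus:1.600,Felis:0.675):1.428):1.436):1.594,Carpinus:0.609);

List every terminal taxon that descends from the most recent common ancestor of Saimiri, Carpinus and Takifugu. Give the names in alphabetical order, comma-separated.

Alnus, Ambystoma, Ateles, Carpinus, Danio, Felis, Klebsiella, Listeria, Nomascus, Oryza, Passer, Picea, Saimiri, Takifugu, Taxidea

Tracing Saimiri: it sits inside (Listeria,Saimiri).
Tracing Carpinus: it attaches directly to the root.
Tracing Takifugu: it sits inside (Takifugu,Picea).
The smallest clade enclosing all 3 is the whole tree (their MRCA is the root), so the answer is all 15 tips in alphabetical order.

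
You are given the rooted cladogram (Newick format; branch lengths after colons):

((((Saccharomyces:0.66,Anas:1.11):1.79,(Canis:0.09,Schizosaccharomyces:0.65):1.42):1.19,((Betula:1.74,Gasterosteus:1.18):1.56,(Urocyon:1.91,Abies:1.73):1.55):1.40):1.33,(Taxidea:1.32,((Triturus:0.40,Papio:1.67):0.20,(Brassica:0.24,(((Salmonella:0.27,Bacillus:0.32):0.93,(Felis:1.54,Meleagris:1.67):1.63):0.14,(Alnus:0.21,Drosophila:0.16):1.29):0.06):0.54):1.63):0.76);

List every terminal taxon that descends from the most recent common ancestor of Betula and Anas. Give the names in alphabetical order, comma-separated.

Tracing Betula: it sits inside (Betula,Gasterosteus).
Tracing Anas: it sits inside (Saccharomyces,Anas).
The smallest clade enclosing both is (((Saccharomyces,Anas),(Canis,Schizosaccharomyces)),((Betula,Gasterosteus),(Urocyon,Abies))); the answer is its 8 terminal taxa in alphabetical order.

Abies, Anas, Betula, Canis, Gasterosteus, Saccharomyces, Schizosaccharomyces, Urocyon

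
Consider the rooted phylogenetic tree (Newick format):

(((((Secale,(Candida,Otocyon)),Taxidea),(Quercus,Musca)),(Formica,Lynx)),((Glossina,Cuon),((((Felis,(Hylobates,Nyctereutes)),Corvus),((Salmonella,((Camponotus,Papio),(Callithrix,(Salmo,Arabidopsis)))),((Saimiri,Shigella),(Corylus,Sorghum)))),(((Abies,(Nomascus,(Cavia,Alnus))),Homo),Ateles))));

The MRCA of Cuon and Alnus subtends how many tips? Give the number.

22

The MRCA of Cuon and Alnus is the node subtending ((Glossina,Cuon),((((Felis,(Hylobates,Nyctereutes)),Corvus),((Salmonella,((Camponotus,Papio),(Callithrix,(Salmo,Arabidopsis)))),((Saimiri,Shigella),(Corylus,Sorghum)))),(((Abies,(Nomascus,(Cavia,Alnus))),Homo),Ateles))).
That clade contains 22 terminal taxa: Abies, Alnus, Arabidopsis, Ateles, Callithrix, Camponotus, Cavia, Corvus, Corylus, Cuon, Felis, Glossina, Homo, Hylobates, Nomascus, Nyctereutes, Papio, Saimiri, Salmo, Salmonella, Shigella, Sorghum.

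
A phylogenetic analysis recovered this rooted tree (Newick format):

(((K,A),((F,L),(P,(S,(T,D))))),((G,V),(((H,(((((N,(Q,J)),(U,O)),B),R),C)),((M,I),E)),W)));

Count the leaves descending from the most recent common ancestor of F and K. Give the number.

8

The MRCA of F and K is the node subtending ((K,A),((F,L),(P,(S,(T,D))))).
That clade contains 8 terminal taxa: A, D, F, K, L, P, S, T.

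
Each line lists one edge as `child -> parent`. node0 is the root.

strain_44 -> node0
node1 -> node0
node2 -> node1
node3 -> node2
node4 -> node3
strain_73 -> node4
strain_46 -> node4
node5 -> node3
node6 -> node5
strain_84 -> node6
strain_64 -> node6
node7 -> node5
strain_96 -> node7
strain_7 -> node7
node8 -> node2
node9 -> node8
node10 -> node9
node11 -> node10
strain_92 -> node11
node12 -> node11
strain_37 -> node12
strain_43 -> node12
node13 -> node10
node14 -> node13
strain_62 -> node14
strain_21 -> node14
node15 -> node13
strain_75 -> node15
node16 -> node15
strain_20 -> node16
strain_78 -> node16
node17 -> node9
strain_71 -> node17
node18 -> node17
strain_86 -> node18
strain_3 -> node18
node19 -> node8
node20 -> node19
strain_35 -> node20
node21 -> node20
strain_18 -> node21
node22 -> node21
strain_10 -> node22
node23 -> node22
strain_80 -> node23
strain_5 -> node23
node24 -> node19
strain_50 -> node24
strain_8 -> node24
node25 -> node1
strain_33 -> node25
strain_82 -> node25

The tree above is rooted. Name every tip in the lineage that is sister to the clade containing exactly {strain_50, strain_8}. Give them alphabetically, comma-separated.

strain_10, strain_18, strain_35, strain_5, strain_80

The clade containing exactly {strain_50, strain_8} attaches to the tree at the node subtending ((strain_35,(strain_18,(strain_10,(strain_80,strain_5)))),(strain_50,strain_8)).
The other lineage descending from that same node — the sister group — is (strain_35,(strain_18,(strain_10,(strain_80,strain_5)))); its 5 tips in alphabetical order are the answer.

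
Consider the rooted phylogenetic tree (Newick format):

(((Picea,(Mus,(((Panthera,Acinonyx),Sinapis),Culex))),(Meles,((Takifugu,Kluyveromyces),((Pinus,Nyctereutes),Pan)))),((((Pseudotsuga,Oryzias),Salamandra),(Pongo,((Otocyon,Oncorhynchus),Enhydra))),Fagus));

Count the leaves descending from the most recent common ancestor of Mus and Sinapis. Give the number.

The MRCA of Mus and Sinapis is the node subtending (Mus,(((Panthera,Acinonyx),Sinapis),Culex)).
That clade contains 5 terminal taxa: Acinonyx, Culex, Mus, Panthera, Sinapis.

5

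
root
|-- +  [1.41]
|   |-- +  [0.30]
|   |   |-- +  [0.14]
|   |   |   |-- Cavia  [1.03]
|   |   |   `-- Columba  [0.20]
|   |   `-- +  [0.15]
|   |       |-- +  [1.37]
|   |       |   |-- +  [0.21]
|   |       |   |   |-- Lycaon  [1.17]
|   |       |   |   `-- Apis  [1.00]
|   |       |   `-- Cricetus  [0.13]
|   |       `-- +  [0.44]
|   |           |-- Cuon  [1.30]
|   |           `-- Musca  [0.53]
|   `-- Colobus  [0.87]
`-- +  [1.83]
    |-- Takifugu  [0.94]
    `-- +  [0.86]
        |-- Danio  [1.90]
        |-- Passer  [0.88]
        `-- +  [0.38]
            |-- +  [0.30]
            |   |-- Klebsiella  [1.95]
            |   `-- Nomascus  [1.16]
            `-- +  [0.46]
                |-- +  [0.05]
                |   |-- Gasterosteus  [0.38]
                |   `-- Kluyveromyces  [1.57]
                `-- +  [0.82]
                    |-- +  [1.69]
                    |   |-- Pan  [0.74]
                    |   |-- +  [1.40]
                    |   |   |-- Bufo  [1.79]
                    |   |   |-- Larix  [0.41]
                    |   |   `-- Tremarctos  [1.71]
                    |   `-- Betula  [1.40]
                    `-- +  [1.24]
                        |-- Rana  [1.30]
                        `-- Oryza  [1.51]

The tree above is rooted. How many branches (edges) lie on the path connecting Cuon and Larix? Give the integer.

13

The MRCA of Cuon and Larix is the root of the tree.
From Cuon up to that node: 5 branches. From Larix up to the same node: 8 branches. Total: 5 + 8 = 13.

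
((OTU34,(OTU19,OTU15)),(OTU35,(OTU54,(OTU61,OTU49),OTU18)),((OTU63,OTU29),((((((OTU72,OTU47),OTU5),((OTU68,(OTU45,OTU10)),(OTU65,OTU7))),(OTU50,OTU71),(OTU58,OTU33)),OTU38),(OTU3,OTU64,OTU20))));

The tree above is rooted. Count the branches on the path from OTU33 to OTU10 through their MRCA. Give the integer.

7

The MRCA of OTU33 and OTU10 is the node subtending ((((OTU72,OTU47),OTU5),((OTU68,(OTU45,OTU10)),(OTU65,OTU7))),(OTU50,OTU71),(OTU58,OTU33)).
From OTU33 up to that node: 2 branches. From OTU10 up to the same node: 5 branches. Total: 2 + 5 = 7.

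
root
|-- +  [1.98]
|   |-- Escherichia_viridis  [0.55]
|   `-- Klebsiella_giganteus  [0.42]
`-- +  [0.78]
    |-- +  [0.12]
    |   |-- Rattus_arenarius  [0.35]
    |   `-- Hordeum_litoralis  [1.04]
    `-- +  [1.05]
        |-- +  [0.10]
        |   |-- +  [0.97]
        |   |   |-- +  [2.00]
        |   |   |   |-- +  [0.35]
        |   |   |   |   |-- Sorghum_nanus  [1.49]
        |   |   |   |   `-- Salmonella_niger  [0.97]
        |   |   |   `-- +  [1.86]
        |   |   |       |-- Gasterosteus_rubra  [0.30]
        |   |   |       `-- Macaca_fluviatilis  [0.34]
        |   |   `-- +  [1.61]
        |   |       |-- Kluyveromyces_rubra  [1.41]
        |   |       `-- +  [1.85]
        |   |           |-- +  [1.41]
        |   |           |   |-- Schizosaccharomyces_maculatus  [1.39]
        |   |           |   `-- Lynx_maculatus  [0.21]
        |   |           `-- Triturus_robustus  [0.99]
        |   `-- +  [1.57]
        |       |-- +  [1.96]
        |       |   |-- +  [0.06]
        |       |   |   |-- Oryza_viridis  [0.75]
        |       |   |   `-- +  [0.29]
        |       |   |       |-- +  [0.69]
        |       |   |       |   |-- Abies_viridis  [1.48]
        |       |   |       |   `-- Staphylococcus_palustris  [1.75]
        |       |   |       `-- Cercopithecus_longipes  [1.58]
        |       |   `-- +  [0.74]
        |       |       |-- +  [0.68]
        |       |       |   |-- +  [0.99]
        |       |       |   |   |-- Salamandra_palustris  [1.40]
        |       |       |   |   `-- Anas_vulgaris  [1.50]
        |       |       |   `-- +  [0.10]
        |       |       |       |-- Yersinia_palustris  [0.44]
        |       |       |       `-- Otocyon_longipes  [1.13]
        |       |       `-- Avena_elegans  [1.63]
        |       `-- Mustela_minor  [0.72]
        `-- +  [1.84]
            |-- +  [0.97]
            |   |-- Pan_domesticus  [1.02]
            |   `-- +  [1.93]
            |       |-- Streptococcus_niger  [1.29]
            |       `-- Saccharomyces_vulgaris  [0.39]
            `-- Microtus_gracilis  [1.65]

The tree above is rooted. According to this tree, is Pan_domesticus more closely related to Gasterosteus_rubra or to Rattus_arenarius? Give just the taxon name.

The MRCA of Pan_domesticus and Gasterosteus_rubra subtends (((((Sorghum_nanus,Salmonella_niger),(Gasterosteus_rubra,Macaca_fluviatilis)),(Kluyveromyces_rubra,((Schizosaccharomyces_maculatus,Lynx_maculatus),Triturus_robustus))),(((Oryza_viridis,((Abies_viridis,Staphylococcus_palustris),Cercopithecus_longipes)),(((Salamandra_palustris,Anas_vulgaris),(Yersinia_palustris,Otocyon_longipes)),Avena_elegans)),Mustela_minor)),((Pan_domesticus,(Streptococcus_niger,Saccharomyces_vulgaris)),Microtus_gracilis)) (22 taxa).
The MRCA of Pan_domesticus and Rattus_arenarius subtends ((Rattus_arenarius,Hordeum_litoralis),(((((Sorghum_nanus,Salmonella_niger),(Gasterosteus_rubra,Macaca_fluviatilis)),(Kluyveromyces_rubra,((Schizosaccharomyces_maculatus,Lynx_maculatus),Triturus_robustus))),(((Oryza_viridis,((Abies_viridis,Staphylococcus_palustris),Cercopithecus_longipes)),(((Salamandra_palustris,Anas_vulgaris),(Yersinia_palustris,Otocyon_longipes)),Avena_elegans)),Mustela_minor)),((Pan_domesticus,(Streptococcus_niger,Saccharomyces_vulgaris)),Microtus_gracilis))) (24 taxa).
The first is nested inside the second, so Pan_domesticus shares a more recent common ancestor with Gasterosteus_rubra.

Gasterosteus_rubra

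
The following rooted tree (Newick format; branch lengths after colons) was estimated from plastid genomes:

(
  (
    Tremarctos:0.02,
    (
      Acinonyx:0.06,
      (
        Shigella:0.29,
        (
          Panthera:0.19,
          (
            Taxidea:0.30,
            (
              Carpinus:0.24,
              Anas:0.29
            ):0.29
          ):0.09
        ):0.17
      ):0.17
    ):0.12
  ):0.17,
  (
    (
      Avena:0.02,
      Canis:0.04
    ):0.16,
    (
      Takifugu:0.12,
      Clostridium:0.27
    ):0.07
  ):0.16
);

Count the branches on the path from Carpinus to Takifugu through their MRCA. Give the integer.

10

The MRCA of Carpinus and Takifugu is the root of the tree.
From Carpinus up to that node: 7 branches. From Takifugu up to the same node: 3 branches. Total: 7 + 3 = 10.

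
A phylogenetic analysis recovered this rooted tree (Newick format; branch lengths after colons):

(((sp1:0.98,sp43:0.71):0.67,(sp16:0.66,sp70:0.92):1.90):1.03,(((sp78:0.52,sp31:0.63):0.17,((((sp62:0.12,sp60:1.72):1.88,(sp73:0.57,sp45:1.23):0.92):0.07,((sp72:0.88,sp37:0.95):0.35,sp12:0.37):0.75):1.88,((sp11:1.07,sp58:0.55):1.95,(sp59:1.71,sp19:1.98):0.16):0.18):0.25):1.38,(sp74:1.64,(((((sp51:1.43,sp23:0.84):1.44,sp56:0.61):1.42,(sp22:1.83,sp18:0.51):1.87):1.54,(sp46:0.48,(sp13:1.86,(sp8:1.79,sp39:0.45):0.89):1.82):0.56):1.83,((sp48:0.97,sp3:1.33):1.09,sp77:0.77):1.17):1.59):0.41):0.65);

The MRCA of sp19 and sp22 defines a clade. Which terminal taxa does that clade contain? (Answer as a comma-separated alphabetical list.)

sp11, sp12, sp13, sp18, sp19, sp22, sp23, sp3, sp31, sp37, sp39, sp45, sp46, sp48, sp51, sp56, sp58, sp59, sp60, sp62, sp72, sp73, sp74, sp77, sp78, sp8

Tracing sp19: it sits inside (sp59,sp19).
Tracing sp22: it sits inside (sp22,sp18).
The smallest clade enclosing both is (((sp78,sp31),((((sp62,sp60),(sp73,sp45)),((sp72,sp37),sp12)),((sp11,sp58),(sp59,sp19)))),(sp74,(((((sp51,sp23),sp56),(sp22,sp18)),(sp46,(sp13,(sp8,sp39)))),((sp48,sp3),sp77)))); the answer is its 26 terminal taxa in alphabetical order.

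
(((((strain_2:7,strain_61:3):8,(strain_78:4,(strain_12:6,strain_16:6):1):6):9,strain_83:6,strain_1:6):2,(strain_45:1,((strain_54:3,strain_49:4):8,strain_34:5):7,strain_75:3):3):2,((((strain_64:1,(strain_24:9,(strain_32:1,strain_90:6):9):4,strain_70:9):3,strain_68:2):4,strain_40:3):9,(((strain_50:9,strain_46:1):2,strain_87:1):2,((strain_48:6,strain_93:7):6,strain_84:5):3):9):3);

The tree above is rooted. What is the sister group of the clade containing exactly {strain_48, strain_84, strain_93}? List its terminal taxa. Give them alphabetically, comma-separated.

The clade containing exactly {strain_48, strain_84, strain_93} attaches to the tree at the node subtending (((strain_50,strain_46),strain_87),((strain_48,strain_93),strain_84)).
The other lineage descending from that same node — the sister group — is ((strain_50,strain_46),strain_87); its 3 tips in alphabetical order are the answer.

strain_46, strain_50, strain_87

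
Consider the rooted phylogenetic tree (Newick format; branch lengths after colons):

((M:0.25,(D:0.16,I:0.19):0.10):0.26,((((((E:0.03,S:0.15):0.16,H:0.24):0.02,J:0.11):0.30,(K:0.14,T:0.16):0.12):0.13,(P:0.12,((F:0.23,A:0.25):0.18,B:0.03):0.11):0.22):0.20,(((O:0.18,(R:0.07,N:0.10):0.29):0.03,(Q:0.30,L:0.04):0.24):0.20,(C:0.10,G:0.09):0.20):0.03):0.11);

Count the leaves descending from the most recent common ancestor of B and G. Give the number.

The MRCA of B and G is the node subtending ((((((E,S),H),J),(K,T)),(P,((F,A),B))),(((O,(R,N)),(Q,L)),(C,G))).
That clade contains 17 terminal taxa: A, B, C, E, F, G, H, J, K, L, N, O, P, Q, R, S, T.

17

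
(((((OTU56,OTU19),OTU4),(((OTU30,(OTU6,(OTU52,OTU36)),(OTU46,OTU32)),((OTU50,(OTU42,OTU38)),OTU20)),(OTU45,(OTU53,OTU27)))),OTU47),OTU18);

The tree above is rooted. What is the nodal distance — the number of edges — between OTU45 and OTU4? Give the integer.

The MRCA of OTU45 and OTU4 is the node subtending (((OTU56,OTU19),OTU4),(((OTU30,(OTU6,(OTU52,OTU36)),(OTU46,OTU32)),((OTU50,(OTU42,OTU38)),OTU20)),(OTU45,(OTU53,OTU27)))).
From OTU45 up to that node: 3 branches. From OTU4 up to the same node: 2 branches. Total: 3 + 2 = 5.

5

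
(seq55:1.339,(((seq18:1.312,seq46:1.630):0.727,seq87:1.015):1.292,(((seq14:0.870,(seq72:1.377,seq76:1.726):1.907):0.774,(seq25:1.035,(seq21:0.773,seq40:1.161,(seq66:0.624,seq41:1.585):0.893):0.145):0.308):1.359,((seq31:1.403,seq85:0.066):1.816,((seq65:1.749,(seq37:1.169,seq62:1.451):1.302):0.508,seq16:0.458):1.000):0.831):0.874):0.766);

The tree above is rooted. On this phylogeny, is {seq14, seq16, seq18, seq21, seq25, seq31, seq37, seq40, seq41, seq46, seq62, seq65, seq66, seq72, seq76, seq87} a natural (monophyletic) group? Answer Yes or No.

The MRCA of the listed taxa subtends (((seq18,seq46),seq87),(((seq14,(seq72,seq76)),(seq25,(seq21,seq40,(seq66,seq41)))),((seq31,seq85),((seq65,(seq37,seq62)),seq16)))).
That clade also contains seq85, which is not in the proposed group, so the group is not monophyletic.

No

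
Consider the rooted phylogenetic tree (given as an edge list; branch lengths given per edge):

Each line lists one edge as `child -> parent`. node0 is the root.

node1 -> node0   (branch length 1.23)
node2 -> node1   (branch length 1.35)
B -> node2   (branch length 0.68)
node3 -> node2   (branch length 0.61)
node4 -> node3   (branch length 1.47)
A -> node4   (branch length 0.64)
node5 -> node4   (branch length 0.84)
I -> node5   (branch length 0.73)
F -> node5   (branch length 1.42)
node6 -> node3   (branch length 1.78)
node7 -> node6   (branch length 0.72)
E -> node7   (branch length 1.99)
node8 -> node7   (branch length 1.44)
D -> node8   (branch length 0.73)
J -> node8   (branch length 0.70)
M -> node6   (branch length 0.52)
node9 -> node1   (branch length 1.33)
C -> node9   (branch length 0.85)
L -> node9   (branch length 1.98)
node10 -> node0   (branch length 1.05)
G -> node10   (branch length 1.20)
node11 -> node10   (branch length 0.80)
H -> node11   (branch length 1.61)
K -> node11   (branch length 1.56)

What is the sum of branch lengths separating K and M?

8.90

The path runs K → … → MRCA → … → M; the MRCA is the root of the tree.
Branch lengths along that path: 1.56 + 0.80 + 1.05 + 1.23 + 1.35 + 0.61 + 1.78 + 0.52 = 8.90.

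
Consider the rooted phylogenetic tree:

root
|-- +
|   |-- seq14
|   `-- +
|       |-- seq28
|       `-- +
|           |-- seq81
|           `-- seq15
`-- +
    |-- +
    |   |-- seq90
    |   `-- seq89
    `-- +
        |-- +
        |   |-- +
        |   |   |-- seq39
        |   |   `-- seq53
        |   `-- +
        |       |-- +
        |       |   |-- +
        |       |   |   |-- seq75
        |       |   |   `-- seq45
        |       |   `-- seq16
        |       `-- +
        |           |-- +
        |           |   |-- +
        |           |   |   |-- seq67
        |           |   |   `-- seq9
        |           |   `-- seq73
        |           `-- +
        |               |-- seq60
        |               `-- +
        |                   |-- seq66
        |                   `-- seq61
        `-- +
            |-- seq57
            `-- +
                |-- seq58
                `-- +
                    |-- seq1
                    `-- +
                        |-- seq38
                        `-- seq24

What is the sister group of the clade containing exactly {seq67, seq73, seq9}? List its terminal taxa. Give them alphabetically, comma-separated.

seq60, seq61, seq66

The clade containing exactly {seq67, seq73, seq9} attaches to the tree at the node subtending (((seq67,seq9),seq73),(seq60,(seq66,seq61))).
The other lineage descending from that same node — the sister group — is (seq60,(seq66,seq61)); its 3 tips in alphabetical order are the answer.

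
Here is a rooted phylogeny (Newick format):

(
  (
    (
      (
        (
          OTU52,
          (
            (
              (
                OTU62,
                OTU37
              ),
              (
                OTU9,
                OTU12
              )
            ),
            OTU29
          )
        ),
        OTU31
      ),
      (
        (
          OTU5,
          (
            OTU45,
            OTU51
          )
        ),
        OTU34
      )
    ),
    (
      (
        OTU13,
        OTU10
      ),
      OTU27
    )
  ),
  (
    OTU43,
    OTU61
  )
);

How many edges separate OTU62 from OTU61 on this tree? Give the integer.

10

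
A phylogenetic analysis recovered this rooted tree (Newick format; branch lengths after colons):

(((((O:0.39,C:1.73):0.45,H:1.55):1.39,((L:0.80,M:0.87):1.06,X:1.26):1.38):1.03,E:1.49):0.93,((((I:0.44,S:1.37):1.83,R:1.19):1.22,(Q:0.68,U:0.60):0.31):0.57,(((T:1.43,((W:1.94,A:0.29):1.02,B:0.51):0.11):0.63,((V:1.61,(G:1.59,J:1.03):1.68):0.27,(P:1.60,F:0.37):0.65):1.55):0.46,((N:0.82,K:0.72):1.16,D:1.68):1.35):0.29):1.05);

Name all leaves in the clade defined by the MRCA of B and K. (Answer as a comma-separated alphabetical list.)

Tracing B: it sits inside ((W,A),B).
Tracing K: it sits inside (N,K).
The smallest clade enclosing both is (((T,((W,A),B)),((V,(G,J)),(P,F))),((N,K),D)); the answer is its 12 terminal taxa in alphabetical order.

A, B, D, F, G, J, K, N, P, T, V, W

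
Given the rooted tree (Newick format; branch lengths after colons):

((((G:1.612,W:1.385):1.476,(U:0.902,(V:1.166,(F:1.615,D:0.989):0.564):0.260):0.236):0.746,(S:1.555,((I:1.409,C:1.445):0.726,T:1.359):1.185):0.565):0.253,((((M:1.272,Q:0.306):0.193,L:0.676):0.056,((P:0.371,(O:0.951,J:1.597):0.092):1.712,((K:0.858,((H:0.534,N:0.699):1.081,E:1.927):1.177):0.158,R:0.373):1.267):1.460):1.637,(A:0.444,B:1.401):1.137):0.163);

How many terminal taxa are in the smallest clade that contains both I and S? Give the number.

4

The MRCA of I and S is the node subtending (S,((I,C),T)).
That clade contains 4 terminal taxa: C, I, S, T.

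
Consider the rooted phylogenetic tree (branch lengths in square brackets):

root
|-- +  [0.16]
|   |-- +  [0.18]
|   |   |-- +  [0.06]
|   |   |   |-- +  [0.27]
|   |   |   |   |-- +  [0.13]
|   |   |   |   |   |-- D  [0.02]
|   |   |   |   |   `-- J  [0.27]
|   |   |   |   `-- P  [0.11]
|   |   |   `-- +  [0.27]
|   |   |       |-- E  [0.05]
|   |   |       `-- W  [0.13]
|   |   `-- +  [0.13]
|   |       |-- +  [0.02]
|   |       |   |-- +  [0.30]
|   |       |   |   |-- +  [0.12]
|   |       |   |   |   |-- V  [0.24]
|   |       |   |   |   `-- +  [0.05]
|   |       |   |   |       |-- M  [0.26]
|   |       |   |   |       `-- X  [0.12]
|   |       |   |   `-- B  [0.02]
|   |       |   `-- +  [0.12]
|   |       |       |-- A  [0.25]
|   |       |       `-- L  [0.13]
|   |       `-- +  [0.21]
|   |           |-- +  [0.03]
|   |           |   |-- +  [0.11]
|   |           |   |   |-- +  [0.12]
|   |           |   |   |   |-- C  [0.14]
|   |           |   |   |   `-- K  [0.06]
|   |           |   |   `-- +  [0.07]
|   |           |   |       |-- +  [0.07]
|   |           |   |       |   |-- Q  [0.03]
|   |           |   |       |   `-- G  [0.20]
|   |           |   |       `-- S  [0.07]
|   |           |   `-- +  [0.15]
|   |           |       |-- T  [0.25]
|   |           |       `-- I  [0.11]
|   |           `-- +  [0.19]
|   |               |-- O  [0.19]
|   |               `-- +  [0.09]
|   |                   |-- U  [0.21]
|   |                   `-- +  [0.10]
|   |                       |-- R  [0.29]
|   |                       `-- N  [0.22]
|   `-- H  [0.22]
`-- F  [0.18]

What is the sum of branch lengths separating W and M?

1.34

The path runs W → … → MRCA → … → M; the MRCA is the node subtending ((((D,J),P),(E,W)),((((V,(M,X)),B),(A,L)),((((C,K),((Q,G),S)),(T,I)),(O,(U,(R,N)))))).
Branch lengths along that path: 0.13 + 0.27 + 0.06 + 0.13 + 0.02 + 0.30 + 0.12 + 0.05 + 0.26 = 1.34.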